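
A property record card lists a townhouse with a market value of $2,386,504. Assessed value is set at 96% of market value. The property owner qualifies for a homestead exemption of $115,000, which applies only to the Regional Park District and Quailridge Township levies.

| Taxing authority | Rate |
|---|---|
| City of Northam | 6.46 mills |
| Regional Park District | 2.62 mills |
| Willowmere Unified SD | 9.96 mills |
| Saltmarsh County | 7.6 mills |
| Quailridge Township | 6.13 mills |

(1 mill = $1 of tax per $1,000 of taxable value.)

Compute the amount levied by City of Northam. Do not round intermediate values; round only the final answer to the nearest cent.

Assessed value = $2,386,504 × 0.96 = $2,291,043.84
City of Northam taxable value = $2,291,043.84 (exemption does not apply)
City of Northam levy = $2,291,043.84 × 0.00646 = $14,800.1432064

$14,800.14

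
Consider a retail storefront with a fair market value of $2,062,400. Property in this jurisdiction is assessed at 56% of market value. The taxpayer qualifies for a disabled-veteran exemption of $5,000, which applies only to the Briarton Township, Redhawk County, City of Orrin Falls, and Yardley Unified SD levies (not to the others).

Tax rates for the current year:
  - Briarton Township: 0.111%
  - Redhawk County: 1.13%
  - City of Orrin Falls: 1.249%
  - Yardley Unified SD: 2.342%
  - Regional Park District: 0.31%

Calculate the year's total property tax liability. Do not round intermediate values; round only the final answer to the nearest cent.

Assessed value = $2,062,400 × 0.56 = $1,154,944
Briarton Township: ($1,154,944 − $5,000) × 0.00111 = $1,149,944 × 0.00111 = $1,276.43784
Redhawk County: ($1,154,944 − $5,000) × 0.0113 = $1,149,944 × 0.0113 = $12,994.3672
City of Orrin Falls: ($1,154,944 − $5,000) × 0.01249 = $1,149,944 × 0.01249 = $14,362.80056
Yardley Unified SD: ($1,154,944 − $5,000) × 0.02342 = $1,149,944 × 0.02342 = $26,931.68848
Regional Park District: $1,154,944 × 0.0031 = $3,580.3264
Total = $59,145.62048

$59,145.62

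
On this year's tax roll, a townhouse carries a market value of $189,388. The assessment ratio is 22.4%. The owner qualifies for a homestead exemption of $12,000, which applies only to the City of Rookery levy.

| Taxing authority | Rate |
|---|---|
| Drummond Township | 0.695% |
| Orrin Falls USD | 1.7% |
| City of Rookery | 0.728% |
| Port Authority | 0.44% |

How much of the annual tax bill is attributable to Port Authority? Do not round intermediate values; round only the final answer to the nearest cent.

Assessed value = $189,388 × 0.224 = $42,422.912
Port Authority taxable value = $42,422.912 (exemption does not apply)
Port Authority levy = $42,422.912 × 0.0044 = $186.6608128

$186.66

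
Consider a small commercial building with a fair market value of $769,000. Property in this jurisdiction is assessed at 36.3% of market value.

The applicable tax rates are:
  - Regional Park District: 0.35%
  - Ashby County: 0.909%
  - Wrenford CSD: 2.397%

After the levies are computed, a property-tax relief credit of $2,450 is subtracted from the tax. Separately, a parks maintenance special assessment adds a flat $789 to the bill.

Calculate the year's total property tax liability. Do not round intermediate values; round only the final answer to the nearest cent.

$8,544.61

Assessed value = $769,000 × 0.363 = $279,147
Regional Park District: $279,147 × 0.0035 = $977.0145
Ashby County: $279,147 × 0.00909 = $2,537.44623
Wrenford CSD: $279,147 × 0.02397 = $6,691.15359
Levies subtotal = $10,205.61432
After credit = $10,205.61432 − $2,450 = $7,755.61432
Total = $7,755.61432 + $789 = $8,544.61432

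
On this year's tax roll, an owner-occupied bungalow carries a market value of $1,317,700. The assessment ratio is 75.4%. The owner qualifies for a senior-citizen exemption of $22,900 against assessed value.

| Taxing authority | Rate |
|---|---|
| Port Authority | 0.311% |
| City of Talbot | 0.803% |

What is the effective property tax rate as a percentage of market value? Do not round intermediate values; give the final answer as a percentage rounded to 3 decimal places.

Assessed value = $1,317,700 × 0.754 = $993,545.8
Taxable value = $993,545.8 − $22,900 = $970,645.8
Port Authority: $970,645.8 × 0.00311 = $3,018.708438
City of Talbot: $970,645.8 × 0.00803 = $7,794.285774
Total tax = $10,812.994212
Effective rate = $10,812.994212 ÷ $1,317,700 = 0.821% of market value

0.821%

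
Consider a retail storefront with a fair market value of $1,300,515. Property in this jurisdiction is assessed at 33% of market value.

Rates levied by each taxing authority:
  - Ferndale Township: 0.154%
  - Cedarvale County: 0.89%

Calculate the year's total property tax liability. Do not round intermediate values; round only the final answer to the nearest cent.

$4,480.53

Assessed value = $1,300,515 × 0.33 = $429,169.95
Ferndale Township: $429,169.95 × 0.00154 = $660.921723
Cedarvale County: $429,169.95 × 0.0089 = $3,819.612555
Total = $660.921723 + $3,819.612555 = $4,480.534278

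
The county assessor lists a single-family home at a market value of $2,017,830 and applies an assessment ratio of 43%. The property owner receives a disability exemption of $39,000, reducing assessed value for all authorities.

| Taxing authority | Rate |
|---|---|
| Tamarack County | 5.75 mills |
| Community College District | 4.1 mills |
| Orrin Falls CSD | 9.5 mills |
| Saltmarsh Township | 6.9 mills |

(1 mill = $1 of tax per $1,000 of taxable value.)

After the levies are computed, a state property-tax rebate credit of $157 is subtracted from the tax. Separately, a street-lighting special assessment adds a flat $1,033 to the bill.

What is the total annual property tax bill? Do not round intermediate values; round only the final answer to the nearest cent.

Assessed value = $2,017,830 × 0.43 = $867,666.9
Taxable value = $867,666.9 − $39,000 = $828,666.9
Tamarack County: $828,666.9 × 0.00575 = $4,764.834675
Community College District: $828,666.9 × 0.0041 = $3,397.53429
Orrin Falls CSD: $828,666.9 × 0.0095 = $7,872.33555
Saltmarsh Township: $828,666.9 × 0.0069 = $5,717.80161
Levies subtotal = $21,752.506125
After credit = $21,752.506125 − $157 = $21,595.506125
Total = $21,595.506125 + $1,033 = $22,628.506125

$22,628.51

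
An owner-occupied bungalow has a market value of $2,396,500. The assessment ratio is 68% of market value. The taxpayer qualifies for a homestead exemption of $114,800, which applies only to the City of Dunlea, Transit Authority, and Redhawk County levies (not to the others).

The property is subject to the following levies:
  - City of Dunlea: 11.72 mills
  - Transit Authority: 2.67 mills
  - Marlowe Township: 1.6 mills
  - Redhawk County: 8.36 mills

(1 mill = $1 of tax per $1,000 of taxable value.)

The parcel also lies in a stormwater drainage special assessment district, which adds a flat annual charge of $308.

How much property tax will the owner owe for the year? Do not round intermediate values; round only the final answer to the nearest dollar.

$37,378

Assessed value = $2,396,500 × 0.68 = $1,629,620
City of Dunlea: ($1,629,620 − $114,800) × 0.01172 = $1,514,820 × 0.01172 = $17,753.6904
Transit Authority: ($1,629,620 − $114,800) × 0.00267 = $1,514,820 × 0.00267 = $4,044.5694
Marlowe Township: $1,629,620 × 0.0016 = $2,607.392
Redhawk County: ($1,629,620 − $114,800) × 0.00836 = $1,514,820 × 0.00836 = $12,663.8952
Levies subtotal = $37,069.547
Total = $37,069.547 + $308 = $37,377.547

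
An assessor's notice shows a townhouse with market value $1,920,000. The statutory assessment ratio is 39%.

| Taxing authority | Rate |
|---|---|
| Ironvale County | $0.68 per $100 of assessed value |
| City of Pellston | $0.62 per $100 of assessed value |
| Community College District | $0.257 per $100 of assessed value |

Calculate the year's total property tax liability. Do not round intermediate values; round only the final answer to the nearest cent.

$11,658.82

Assessed value = $1,920,000 × 0.39 = $748,800
Ironvale County: $748,800 × 0.0068 = $5,091.84
City of Pellston: $748,800 × 0.0062 = $4,642.56
Community College District: $748,800 × 0.00257 = $1,924.416
Total = $5,091.84 + $4,642.56 + $1,924.416 = $11,658.816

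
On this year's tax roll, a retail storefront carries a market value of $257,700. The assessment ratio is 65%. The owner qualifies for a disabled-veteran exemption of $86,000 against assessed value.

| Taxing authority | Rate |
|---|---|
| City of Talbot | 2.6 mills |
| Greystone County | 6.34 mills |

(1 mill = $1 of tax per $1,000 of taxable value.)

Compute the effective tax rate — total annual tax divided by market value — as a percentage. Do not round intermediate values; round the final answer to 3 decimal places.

Assessed value = $257,700 × 0.65 = $167,505
Taxable value = $167,505 − $86,000 = $81,505
City of Talbot: $81,505 × 0.0026 = $211.913
Greystone County: $81,505 × 0.00634 = $516.7417
Total tax = $728.6547
Effective rate = $728.6547 ÷ $257,700 = 0.283% of market value

0.283%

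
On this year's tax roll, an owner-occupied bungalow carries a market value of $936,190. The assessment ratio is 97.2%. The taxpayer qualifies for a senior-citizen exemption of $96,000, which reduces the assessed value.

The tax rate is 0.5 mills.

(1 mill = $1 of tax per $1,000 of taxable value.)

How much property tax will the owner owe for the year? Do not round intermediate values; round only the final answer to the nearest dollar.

$407

Assessed value = $936,190 × 0.972 = $909,976.68
Taxable value = $909,976.68 − $96,000 = $813,976.68
Tax = $813,976.68 × 0.0005 = $406.98834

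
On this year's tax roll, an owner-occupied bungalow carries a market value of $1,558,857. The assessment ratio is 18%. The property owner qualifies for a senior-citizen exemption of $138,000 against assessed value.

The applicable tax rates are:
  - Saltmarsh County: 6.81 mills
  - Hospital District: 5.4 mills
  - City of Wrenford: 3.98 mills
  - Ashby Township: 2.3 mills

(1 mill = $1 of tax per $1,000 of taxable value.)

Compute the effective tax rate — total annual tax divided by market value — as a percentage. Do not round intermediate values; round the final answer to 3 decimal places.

0.169%

Assessed value = $1,558,857 × 0.18 = $280,594.26
Taxable value = $280,594.26 − $138,000 = $142,594.26
Saltmarsh County: $142,594.26 × 0.00681 = $971.0669106
Hospital District: $142,594.26 × 0.0054 = $770.009004
City of Wrenford: $142,594.26 × 0.00398 = $567.5251548
Ashby Township: $142,594.26 × 0.0023 = $327.966798
Total tax = $2,636.5678674
Effective rate = $2,636.5678674 ÷ $1,558,857 = 0.169% of market value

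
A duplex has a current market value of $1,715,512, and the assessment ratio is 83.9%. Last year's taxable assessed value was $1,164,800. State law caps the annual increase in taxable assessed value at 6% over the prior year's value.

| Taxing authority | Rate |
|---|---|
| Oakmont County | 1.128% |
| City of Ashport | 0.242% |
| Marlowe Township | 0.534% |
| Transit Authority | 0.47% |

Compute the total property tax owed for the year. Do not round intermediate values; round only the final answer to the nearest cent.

$29,311.49

Uncapped assessed value = $1,715,512 × 0.839 = $1,439,314.568
Cap limit = $1,164,800 × 1.06 = $1,234,688
Taxable assessed value = min($1,439,314.568, $1,234,688) = $1,234,688 (cap binds)
Oakmont County: $1,234,688 × 0.01128 = $13,927.28064
City of Ashport: $1,234,688 × 0.00242 = $2,987.94496
Marlowe Township: $1,234,688 × 0.00534 = $6,593.23392
Transit Authority: $1,234,688 × 0.0047 = $5,803.0336
Total = $29,311.49312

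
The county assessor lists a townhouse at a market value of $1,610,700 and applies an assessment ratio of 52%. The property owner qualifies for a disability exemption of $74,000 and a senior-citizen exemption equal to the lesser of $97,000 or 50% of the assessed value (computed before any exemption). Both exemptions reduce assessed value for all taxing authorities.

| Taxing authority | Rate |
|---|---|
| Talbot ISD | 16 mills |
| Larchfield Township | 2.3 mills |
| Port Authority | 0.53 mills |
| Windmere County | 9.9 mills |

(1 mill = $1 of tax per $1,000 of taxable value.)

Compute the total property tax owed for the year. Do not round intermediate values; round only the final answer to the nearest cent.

Assessed value = $1,610,700 × 0.52 = $837,564
Senior-citizen exemption = min($97,000, 50% × $837,564) = min($97,000, $418,782) = $97,000 (dollar cap binds)
Taxable value = $837,564 − $74,000 − $97,000 = $666,564
Talbot ISD: $666,564 × 0.016 = $10,665.024
Larchfield Township: $666,564 × 0.0023 = $1,533.0972
Port Authority: $666,564 × 0.00053 = $353.27892
Windmere County: $666,564 × 0.0099 = $6,598.9836
Total = $19,150.38372

$19,150.38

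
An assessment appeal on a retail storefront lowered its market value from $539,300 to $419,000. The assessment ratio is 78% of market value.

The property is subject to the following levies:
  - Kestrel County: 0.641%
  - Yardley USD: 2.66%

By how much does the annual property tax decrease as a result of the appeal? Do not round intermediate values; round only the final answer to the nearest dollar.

Old assessed value = $539,300 × 0.78 = $420,654
New assessed value = $419,000 × 0.78 = $326,820
Combined rate = 0.00641 + 0.0266 = 0.03301
Old tax = $420,654 × 0.03301 = $13,885.78854
New tax = $326,820 × 0.03301 = $10,788.3282
Reduction = $13,885.78854 − $10,788.3282 = $3,097.46034

$3,097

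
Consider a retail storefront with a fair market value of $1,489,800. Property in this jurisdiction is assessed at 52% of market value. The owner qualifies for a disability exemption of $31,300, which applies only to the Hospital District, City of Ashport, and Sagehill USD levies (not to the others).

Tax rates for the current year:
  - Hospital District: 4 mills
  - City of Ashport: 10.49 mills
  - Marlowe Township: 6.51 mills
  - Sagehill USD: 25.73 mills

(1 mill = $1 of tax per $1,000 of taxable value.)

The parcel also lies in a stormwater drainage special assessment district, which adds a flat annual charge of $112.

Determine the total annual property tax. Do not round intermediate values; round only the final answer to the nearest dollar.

$35,055

Assessed value = $1,489,800 × 0.52 = $774,696
Hospital District: ($774,696 − $31,300) × 0.004 = $743,396 × 0.004 = $2,973.584
City of Ashport: ($774,696 − $31,300) × 0.01049 = $743,396 × 0.01049 = $7,798.22404
Marlowe Township: $774,696 × 0.00651 = $5,043.27096
Sagehill USD: ($774,696 − $31,300) × 0.02573 = $743,396 × 0.02573 = $19,127.57908
Levies subtotal = $34,942.65808
Total = $34,942.65808 + $112 = $35,054.65808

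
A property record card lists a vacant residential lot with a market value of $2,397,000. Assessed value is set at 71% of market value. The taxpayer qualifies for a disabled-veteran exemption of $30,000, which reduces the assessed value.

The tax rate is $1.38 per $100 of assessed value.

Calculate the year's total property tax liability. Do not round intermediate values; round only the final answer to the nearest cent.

Assessed value = $2,397,000 × 0.71 = $1,701,870
Taxable value = $1,701,870 − $30,000 = $1,671,870
Tax = $1,671,870 × 0.0138 = $23,071.806

$23,071.81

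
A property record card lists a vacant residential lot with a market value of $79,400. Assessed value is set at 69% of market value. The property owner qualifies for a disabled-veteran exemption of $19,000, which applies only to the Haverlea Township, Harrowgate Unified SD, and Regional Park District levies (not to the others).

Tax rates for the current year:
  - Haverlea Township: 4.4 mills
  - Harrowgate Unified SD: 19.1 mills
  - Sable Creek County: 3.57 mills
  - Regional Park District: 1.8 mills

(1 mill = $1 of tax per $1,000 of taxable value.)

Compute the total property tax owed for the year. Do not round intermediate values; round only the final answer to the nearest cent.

Assessed value = $79,400 × 0.69 = $54,786
Haverlea Township: ($54,786 − $19,000) × 0.0044 = $35,786 × 0.0044 = $157.4584
Harrowgate Unified SD: ($54,786 − $19,000) × 0.0191 = $35,786 × 0.0191 = $683.5126
Sable Creek County: $54,786 × 0.00357 = $195.58602
Regional Park District: ($54,786 − $19,000) × 0.0018 = $35,786 × 0.0018 = $64.4148
Total = $1,100.97182

$1,100.97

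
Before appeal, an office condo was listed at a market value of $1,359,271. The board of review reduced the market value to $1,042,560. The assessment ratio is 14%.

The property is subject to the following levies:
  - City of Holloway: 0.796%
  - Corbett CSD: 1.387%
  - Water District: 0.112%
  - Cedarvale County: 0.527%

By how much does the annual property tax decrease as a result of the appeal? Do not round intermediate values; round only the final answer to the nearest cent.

Old assessed value = $1,359,271 × 0.14 = $190,297.94
New assessed value = $1,042,560 × 0.14 = $145,958.4
Combined rate = 0.00796 + 0.01387 + 0.00112 + 0.00527 = 0.02822
Old tax = $190,297.94 × 0.02822 = $5,370.2078668
New tax = $145,958.4 × 0.02822 = $4,118.946048
Reduction = $5,370.2078668 − $4,118.946048 = $1,251.2618188

$1,251.26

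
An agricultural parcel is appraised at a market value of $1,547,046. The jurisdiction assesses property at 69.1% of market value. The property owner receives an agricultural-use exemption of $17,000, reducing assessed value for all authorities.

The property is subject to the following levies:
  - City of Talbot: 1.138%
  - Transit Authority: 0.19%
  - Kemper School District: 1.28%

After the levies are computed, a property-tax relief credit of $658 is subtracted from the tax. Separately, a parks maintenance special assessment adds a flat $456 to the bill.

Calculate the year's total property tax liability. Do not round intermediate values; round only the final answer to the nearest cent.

Assessed value = $1,547,046 × 0.691 = $1,069,008.786
Taxable value = $1,069,008.786 − $17,000 = $1,052,008.786
City of Talbot: $1,052,008.786 × 0.01138 = $11,971.85998468
Transit Authority: $1,052,008.786 × 0.0019 = $1,998.8166934
Kemper School District: $1,052,008.786 × 0.0128 = $13,465.7124608
Levies subtotal = $27,436.38913888
After credit = $27,436.38913888 − $658 = $26,778.38913888
Total = $26,778.38913888 + $456 = $27,234.38913888

$27,234.39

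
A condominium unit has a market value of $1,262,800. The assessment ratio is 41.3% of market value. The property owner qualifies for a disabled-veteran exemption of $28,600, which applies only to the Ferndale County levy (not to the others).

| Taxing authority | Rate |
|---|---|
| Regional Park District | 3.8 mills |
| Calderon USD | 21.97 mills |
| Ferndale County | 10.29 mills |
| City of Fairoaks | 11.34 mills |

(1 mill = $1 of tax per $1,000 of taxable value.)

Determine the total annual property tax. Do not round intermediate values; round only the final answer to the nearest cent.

Assessed value = $1,262,800 × 0.413 = $521,536.4
Regional Park District: $521,536.4 × 0.0038 = $1,981.83832
Calderon USD: $521,536.4 × 0.02197 = $11,458.154708
Ferndale County: ($521,536.4 − $28,600) × 0.01029 = $492,936.4 × 0.01029 = $5,072.315556
City of Fairoaks: $521,536.4 × 0.01134 = $5,914.222776
Total = $24,426.53136

$24,426.53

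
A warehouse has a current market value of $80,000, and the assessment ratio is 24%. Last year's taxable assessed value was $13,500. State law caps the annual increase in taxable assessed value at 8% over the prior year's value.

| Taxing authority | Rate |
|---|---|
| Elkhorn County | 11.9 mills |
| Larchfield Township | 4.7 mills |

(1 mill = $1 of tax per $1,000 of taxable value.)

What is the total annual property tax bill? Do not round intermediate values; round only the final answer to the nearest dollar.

Uncapped assessed value = $80,000 × 0.24 = $19,200
Cap limit = $13,500 × 1.08 = $14,580
Taxable assessed value = min($19,200, $14,580) = $14,580 (cap binds)
Elkhorn County: $14,580 × 0.0119 = $173.502
Larchfield Township: $14,580 × 0.0047 = $68.526
Total = $242.028

$242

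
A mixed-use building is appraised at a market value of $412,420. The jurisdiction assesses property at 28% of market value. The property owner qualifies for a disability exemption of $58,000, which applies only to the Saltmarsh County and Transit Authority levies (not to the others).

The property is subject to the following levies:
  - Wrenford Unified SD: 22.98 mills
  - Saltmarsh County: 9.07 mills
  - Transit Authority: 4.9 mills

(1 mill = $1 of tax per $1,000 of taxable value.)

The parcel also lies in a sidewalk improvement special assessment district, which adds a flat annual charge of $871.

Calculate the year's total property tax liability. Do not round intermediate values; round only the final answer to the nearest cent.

$4,327.64

Assessed value = $412,420 × 0.28 = $115,477.6
Wrenford Unified SD: $115,477.6 × 0.02298 = $2,653.675248
Saltmarsh County: ($115,477.6 − $58,000) × 0.00907 = $57,477.6 × 0.00907 = $521.321832
Transit Authority: ($115,477.6 − $58,000) × 0.0049 = $57,477.6 × 0.0049 = $281.64024
Levies subtotal = $3,456.63732
Total = $3,456.63732 + $871 = $4,327.63732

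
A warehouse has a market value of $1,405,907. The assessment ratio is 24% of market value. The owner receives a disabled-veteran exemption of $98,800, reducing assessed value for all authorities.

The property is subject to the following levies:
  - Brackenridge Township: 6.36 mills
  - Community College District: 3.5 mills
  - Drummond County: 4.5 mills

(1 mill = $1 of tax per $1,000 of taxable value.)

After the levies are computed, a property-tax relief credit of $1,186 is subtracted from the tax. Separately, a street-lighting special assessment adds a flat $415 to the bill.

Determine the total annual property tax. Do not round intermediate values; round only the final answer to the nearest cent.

Assessed value = $1,405,907 × 0.24 = $337,417.68
Taxable value = $337,417.68 − $98,800 = $238,617.68
Brackenridge Township: $238,617.68 × 0.00636 = $1,517.6084448
Community College District: $238,617.68 × 0.0035 = $835.16188
Drummond County: $238,617.68 × 0.0045 = $1,073.77956
Levies subtotal = $3,426.5498848
After credit = $3,426.5498848 − $1,186 = $2,240.5498848
Total = $2,240.5498848 + $415 = $2,655.5498848

$2,655.55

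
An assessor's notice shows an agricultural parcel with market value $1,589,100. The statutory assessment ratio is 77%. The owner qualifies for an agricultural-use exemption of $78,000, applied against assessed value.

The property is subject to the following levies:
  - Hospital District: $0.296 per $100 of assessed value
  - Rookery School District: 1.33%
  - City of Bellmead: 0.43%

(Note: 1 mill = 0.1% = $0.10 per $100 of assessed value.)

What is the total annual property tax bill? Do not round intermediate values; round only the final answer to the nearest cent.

Assessed value = $1,589,100 × 0.77 = $1,223,607
Taxable value = $1,223,607 − $78,000 = $1,145,607
Hospital District: $1,145,607 × 0.00296 = $3,390.99672
Rookery School District: $1,145,607 × 0.0133 = $15,236.5731
City of Bellmead: $1,145,607 × 0.0043 = $4,926.1101
Total = $23,553.67992

$23,553.68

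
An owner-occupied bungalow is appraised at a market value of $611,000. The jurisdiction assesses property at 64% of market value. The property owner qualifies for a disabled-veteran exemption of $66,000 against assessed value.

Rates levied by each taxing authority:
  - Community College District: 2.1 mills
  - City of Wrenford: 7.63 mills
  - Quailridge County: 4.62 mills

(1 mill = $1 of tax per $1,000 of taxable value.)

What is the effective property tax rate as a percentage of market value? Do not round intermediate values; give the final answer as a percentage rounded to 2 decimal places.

0.76%

Assessed value = $611,000 × 0.64 = $391,040
Taxable value = $391,040 − $66,000 = $325,040
Community College District: $325,040 × 0.0021 = $682.584
City of Wrenford: $325,040 × 0.00763 = $2,480.0552
Quailridge County: $325,040 × 0.00462 = $1,501.6848
Total tax = $4,664.324
Effective rate = $4,664.324 ÷ $611,000 = 0.76% of market value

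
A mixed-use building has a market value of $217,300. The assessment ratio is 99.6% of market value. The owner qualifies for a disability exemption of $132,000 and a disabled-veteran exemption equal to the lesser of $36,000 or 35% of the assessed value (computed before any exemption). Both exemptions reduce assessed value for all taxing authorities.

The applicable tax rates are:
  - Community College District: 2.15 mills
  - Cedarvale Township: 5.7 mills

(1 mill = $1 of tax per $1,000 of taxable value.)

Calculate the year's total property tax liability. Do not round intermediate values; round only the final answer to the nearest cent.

$380.18

Assessed value = $217,300 × 0.996 = $216,430.8
Disabled-veteran exemption = min($36,000, 35% × $216,430.8) = min($36,000, $75,750.78) = $36,000 (dollar cap binds)
Taxable value = $216,430.8 − $132,000 − $36,000 = $48,430.8
Community College District: $48,430.8 × 0.00215 = $104.12622
Cedarvale Township: $48,430.8 × 0.0057 = $276.05556
Total = $380.18178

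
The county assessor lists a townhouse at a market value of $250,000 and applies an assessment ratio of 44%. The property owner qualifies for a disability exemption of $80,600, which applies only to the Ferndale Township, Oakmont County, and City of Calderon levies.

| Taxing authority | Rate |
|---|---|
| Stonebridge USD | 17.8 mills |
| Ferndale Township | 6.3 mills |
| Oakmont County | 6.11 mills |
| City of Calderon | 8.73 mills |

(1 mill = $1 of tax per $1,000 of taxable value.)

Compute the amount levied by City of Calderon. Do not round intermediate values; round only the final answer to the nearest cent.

Assessed value = $250,000 × 0.44 = $110,000
City of Calderon taxable value = $110,000 − $80,600 = $29,400
City of Calderon levy = $29,400 × 0.00873 = $256.662

$256.66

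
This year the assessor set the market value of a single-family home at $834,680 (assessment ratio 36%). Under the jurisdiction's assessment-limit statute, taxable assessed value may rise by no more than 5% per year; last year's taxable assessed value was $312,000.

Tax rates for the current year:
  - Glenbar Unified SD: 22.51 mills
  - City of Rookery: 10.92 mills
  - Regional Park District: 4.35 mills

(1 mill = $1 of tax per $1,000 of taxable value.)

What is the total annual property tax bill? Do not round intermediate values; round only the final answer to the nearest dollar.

Uncapped assessed value = $834,680 × 0.36 = $300,484.8
Cap limit = $312,000 × 1.05 = $327,600
Taxable assessed value = min($300,484.8, $327,600) = $300,484.8 (cap does not bind)
Glenbar Unified SD: $300,484.8 × 0.02251 = $6,763.912848
City of Rookery: $300,484.8 × 0.01092 = $3,281.294016
Regional Park District: $300,484.8 × 0.00435 = $1,307.10888
Total = $11,352.315744

$11,352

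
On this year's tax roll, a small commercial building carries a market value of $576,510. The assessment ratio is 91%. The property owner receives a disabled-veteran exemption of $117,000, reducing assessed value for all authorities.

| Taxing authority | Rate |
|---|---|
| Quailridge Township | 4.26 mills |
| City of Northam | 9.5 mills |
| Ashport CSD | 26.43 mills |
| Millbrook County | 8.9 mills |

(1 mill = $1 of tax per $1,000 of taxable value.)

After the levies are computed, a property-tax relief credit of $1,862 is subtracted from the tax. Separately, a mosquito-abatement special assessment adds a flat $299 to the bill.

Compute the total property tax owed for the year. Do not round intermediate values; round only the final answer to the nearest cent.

$18,447.27

Assessed value = $576,510 × 0.91 = $524,624.1
Taxable value = $524,624.1 − $117,000 = $407,624.1
Quailridge Township: $407,624.1 × 0.00426 = $1,736.478666
City of Northam: $407,624.1 × 0.0095 = $3,872.42895
Ashport CSD: $407,624.1 × 0.02643 = $10,773.504963
Millbrook County: $407,624.1 × 0.0089 = $3,627.85449
Levies subtotal = $20,010.267069
After credit = $20,010.267069 − $1,862 = $18,148.267069
Total = $18,148.267069 + $299 = $18,447.267069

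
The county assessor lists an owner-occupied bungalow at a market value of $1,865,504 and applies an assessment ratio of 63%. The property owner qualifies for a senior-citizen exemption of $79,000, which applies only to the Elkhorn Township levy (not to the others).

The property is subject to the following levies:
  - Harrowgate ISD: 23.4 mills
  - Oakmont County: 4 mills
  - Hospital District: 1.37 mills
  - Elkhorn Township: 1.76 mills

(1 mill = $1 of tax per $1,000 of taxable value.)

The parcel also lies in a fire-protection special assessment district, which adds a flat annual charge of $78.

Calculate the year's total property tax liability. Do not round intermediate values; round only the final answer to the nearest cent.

Assessed value = $1,865,504 × 0.63 = $1,175,267.52
Harrowgate ISD: $1,175,267.52 × 0.0234 = $27,501.259968
Oakmont County: $1,175,267.52 × 0.004 = $4,701.07008
Hospital District: $1,175,267.52 × 0.00137 = $1,610.1165024
Elkhorn Township: ($1,175,267.52 − $79,000) × 0.00176 = $1,096,267.52 × 0.00176 = $1,929.4308352
Levies subtotal = $35,741.8773856
Total = $35,741.8773856 + $78 = $35,819.8773856

$35,819.88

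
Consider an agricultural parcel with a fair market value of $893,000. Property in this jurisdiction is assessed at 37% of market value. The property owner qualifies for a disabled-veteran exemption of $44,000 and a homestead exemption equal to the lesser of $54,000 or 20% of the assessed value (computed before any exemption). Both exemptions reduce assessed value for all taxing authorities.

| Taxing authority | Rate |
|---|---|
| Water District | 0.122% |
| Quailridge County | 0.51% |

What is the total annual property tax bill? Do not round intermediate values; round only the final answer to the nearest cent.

Assessed value = $893,000 × 0.37 = $330,410
Homestead exemption = min($54,000, 20% × $330,410) = min($54,000, $66,082) = $54,000 (dollar cap binds)
Taxable value = $330,410 − $44,000 − $54,000 = $232,410
Water District: $232,410 × 0.00122 = $283.5402
Quailridge County: $232,410 × 0.0051 = $1,185.291
Total = $1,468.8312

$1,468.83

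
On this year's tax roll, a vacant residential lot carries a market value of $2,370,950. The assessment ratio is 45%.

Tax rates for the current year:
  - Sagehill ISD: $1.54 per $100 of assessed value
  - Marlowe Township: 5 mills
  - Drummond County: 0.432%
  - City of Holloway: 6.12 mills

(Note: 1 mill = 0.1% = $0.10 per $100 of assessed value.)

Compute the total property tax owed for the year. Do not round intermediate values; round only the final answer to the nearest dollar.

$32,904

Assessed value = $2,370,950 × 0.45 = $1,066,927.5
Sagehill ISD: $1,066,927.5 × 0.0154 = $16,430.6835
Marlowe Township: $1,066,927.5 × 0.005 = $5,334.6375
Drummond County: $1,066,927.5 × 0.00432 = $4,609.1268
City of Holloway: $1,066,927.5 × 0.00612 = $6,529.5963
Total = $32,904.0441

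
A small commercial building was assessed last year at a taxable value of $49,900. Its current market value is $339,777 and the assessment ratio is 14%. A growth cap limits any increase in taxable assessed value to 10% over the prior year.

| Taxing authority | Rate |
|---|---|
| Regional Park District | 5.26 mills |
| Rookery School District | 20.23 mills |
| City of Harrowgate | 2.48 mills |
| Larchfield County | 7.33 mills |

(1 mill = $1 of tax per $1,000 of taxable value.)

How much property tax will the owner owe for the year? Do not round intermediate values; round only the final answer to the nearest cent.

$1,679.18

Uncapped assessed value = $339,777 × 0.14 = $47,568.78
Cap limit = $49,900 × 1.1 = $54,890
Taxable assessed value = min($47,568.78, $54,890) = $47,568.78 (cap does not bind)
Regional Park District: $47,568.78 × 0.00526 = $250.2117828
Rookery School District: $47,568.78 × 0.02023 = $962.3164194
City of Harrowgate: $47,568.78 × 0.00248 = $117.9705744
Larchfield County: $47,568.78 × 0.00733 = $348.6791574
Total = $1,679.177934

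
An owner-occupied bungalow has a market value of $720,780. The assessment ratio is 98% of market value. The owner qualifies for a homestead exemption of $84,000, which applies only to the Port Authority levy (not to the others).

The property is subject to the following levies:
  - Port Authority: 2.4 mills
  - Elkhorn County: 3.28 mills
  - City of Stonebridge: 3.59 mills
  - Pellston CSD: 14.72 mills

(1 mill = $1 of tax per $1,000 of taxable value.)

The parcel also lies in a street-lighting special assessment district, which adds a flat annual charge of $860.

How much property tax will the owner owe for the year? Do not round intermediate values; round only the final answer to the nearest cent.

$17,604.08

Assessed value = $720,780 × 0.98 = $706,364.4
Port Authority: ($706,364.4 − $84,000) × 0.0024 = $622,364.4 × 0.0024 = $1,493.67456
Elkhorn County: $706,364.4 × 0.00328 = $2,316.875232
City of Stonebridge: $706,364.4 × 0.00359 = $2,535.848196
Pellston CSD: $706,364.4 × 0.01472 = $10,397.683968
Levies subtotal = $16,744.081956
Total = $16,744.081956 + $860 = $17,604.081956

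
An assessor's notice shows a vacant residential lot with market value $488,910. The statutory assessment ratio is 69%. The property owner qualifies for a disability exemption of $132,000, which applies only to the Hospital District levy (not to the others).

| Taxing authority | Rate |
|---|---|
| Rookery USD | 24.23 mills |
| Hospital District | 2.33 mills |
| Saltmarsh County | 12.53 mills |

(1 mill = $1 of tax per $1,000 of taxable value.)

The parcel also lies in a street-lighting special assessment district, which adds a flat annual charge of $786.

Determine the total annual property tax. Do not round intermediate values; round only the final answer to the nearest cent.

Assessed value = $488,910 × 0.69 = $337,347.9
Rookery USD: $337,347.9 × 0.02423 = $8,173.939617
Hospital District: ($337,347.9 − $132,000) × 0.00233 = $205,347.9 × 0.00233 = $478.460607
Saltmarsh County: $337,347.9 × 0.01253 = $4,226.969187
Levies subtotal = $12,879.369411
Total = $12,879.369411 + $786 = $13,665.369411

$13,665.37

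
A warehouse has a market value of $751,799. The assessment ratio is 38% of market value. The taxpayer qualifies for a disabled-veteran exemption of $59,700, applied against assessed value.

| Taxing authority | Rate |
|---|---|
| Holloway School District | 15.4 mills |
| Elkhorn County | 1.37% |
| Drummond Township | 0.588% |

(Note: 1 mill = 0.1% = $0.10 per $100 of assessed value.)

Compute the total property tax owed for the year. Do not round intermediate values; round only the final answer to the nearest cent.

$7,904.91

Assessed value = $751,799 × 0.38 = $285,683.62
Taxable value = $285,683.62 − $59,700 = $225,983.62
Holloway School District: $225,983.62 × 0.0154 = $3,480.147748
Elkhorn County: $225,983.62 × 0.0137 = $3,095.975594
Drummond Township: $225,983.62 × 0.00588 = $1,328.7836856
Total = $7,904.9070276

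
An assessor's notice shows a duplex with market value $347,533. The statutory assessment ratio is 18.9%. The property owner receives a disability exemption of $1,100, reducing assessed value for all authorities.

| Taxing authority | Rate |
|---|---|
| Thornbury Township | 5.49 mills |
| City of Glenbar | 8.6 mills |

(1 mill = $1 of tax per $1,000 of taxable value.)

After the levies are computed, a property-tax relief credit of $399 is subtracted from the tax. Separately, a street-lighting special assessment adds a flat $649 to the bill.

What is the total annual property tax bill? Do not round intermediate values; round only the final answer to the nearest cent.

$1,159.98

Assessed value = $347,533 × 0.189 = $65,683.737
Taxable value = $65,683.737 − $1,100 = $64,583.737
Thornbury Township: $64,583.737 × 0.00549 = $354.56471613
City of Glenbar: $64,583.737 × 0.0086 = $555.4201382
Levies subtotal = $909.98485433
After credit = $909.98485433 − $399 = $510.98485433
Total = $510.98485433 + $649 = $1,159.98485433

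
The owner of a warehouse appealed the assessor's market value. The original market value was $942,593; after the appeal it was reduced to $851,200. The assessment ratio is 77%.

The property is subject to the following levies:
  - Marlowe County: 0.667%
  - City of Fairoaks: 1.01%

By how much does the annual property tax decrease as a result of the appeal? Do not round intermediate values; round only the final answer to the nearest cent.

$1,180.15

Old assessed value = $942,593 × 0.77 = $725,796.61
New assessed value = $851,200 × 0.77 = $655,424
Combined rate = 0.00667 + 0.0101 = 0.01677
Old tax = $725,796.61 × 0.01677 = $12,171.6091497
New tax = $655,424 × 0.01677 = $10,991.46048
Reduction = $12,171.6091497 − $10,991.46048 = $1,180.1486697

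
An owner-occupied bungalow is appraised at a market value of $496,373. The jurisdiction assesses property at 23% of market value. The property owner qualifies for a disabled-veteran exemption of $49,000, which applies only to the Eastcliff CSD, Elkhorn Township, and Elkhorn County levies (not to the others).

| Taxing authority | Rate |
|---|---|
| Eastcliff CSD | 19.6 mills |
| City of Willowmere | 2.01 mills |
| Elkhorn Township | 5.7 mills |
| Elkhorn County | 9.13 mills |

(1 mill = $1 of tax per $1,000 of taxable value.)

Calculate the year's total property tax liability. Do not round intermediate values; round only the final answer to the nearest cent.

$2,473.13

Assessed value = $496,373 × 0.23 = $114,165.79
Eastcliff CSD: ($114,165.79 − $49,000) × 0.0196 = $65,165.79 × 0.0196 = $1,277.249484
City of Willowmere: $114,165.79 × 0.00201 = $229.4732379
Elkhorn Township: ($114,165.79 − $49,000) × 0.0057 = $65,165.79 × 0.0057 = $371.445003
Elkhorn County: ($114,165.79 − $49,000) × 0.00913 = $65,165.79 × 0.00913 = $594.9636627
Total = $2,473.1313876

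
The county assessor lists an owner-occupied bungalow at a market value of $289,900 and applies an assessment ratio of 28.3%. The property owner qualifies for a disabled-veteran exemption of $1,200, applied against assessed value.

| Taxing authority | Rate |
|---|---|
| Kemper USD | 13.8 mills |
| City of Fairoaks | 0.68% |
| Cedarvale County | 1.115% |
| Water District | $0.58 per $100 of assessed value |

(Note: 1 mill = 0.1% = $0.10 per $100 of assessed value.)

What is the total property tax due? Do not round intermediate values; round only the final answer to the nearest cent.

Assessed value = $289,900 × 0.283 = $82,041.7
Taxable value = $82,041.7 − $1,200 = $80,841.7
Kemper USD: $80,841.7 × 0.0138 = $1,115.61546
City of Fairoaks: $80,841.7 × 0.0068 = $549.72356
Cedarvale County: $80,841.7 × 0.01115 = $901.384955
Water District: $80,841.7 × 0.0058 = $468.88186
Total = $3,035.605835

$3,035.61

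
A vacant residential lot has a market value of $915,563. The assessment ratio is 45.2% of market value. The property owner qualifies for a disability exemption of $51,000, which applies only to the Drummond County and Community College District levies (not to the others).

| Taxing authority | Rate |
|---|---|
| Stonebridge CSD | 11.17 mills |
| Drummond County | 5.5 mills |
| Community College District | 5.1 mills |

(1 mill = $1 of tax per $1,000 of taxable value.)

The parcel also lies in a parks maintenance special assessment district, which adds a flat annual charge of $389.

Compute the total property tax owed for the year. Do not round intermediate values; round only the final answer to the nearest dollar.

Assessed value = $915,563 × 0.452 = $413,834.476
Stonebridge CSD: $413,834.476 × 0.01117 = $4,622.53109692
Drummond County: ($413,834.476 − $51,000) × 0.0055 = $362,834.476 × 0.0055 = $1,995.589618
Community College District: ($413,834.476 − $51,000) × 0.0051 = $362,834.476 × 0.0051 = $1,850.4558276
Levies subtotal = $8,468.57654252
Total = $8,468.57654252 + $389 = $8,857.57654252

$8,858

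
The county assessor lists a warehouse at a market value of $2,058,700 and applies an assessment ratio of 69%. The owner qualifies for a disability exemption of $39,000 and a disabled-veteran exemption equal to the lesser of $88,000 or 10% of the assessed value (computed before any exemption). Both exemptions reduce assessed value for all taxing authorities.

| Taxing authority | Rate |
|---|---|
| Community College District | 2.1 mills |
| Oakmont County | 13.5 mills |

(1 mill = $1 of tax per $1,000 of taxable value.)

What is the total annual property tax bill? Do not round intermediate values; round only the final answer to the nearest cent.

$20,178.65

Assessed value = $2,058,700 × 0.69 = $1,420,503
Disabled-veteran exemption = min($88,000, 10% × $1,420,503) = min($88,000, $142,050.3) = $88,000 (dollar cap binds)
Taxable value = $1,420,503 − $39,000 − $88,000 = $1,293,503
Community College District: $1,293,503 × 0.0021 = $2,716.3563
Oakmont County: $1,293,503 × 0.0135 = $17,462.2905
Total = $20,178.6468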